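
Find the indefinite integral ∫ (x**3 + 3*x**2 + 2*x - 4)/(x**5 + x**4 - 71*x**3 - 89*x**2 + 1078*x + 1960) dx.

Factor the denominator: (x - 7)*(x - 5)*(x + 2)*(x + 4)*(x + 7).
Partial-fraction decomposition: -107/(1260*(x + 7)) + 14/(297*(x + 4)) - 2/(315*(x + 2)) - 103/(756*(x - 5)) + 125/(693*(x - 7)).
Integrate each term: A/(x−a) contributes A·log|x−a|.

125*log(x - 7)/693 - 103*log(x - 5)/756 - 2*log(x + 2)/315 + 14*log(x + 4)/297 - 107*log(x + 7)/1260 + C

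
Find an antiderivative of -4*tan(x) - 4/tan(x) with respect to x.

-4*log(tan(x)) + C

Let u = tan(x), so du = (tan(x)**2 + 1) dx.
Rewriting, the integral becomes -4·∫ 1/u du = -4·log(u).
Substituting back, u = tan(x).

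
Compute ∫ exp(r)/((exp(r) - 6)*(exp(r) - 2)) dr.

log(exp(r) - 6)/4 - log(exp(r) - 2)/4 + C

Let u = e^r, du = e^r dr.
The integral becomes ∫ du/((u-2)(u-6)); decompose into partial fractions.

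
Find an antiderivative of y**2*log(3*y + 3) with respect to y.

y**3*log(3*y + 3)/3 - y**3/9 + y**2/6 - y/3 + log(y + 1)/3 + C

Use integration by parts with u = log(3*y + 3), dv = y**2 dy.
Then du = 3/(3*y + 3) dy and v = y**3/3.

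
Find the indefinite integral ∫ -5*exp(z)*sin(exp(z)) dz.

Let u = exp(z), so du = (exp(z)) dz.
Rewriting, the integral becomes -5·∫ sin(u) du = -5·-cos(u).
Substituting back, u = exp(z).

5*cos(exp(z)) + C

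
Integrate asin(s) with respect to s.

Use integration by parts with u = arcsin(s), dv = ds.
Then du = 1/sqrt(-s**2 + 1) ds.

s*asin(s) + sqrt(-s**2 + 1) + C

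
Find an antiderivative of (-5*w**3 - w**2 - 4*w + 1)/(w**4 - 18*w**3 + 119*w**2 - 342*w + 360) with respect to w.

Factor the denominator: (w - 6)*(w - 5)*(w - 4)*(w - 3).
Partial-fraction decomposition: 155/(6*(w - 3)) - 351/(2*(w - 4)) + 669/(2*(w - 5)) - 1139/(6*(w - 6)).
Integrate each term: A/(w−a) contributes A·log|w−a|.

-1139*log(w - 6)/6 + 669*log(w - 5)/2 - 351*log(w - 4)/2 + 155*log(w - 3)/6 + C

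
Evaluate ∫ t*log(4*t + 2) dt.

Use integration by parts with u = log(4*t + 2), dv = t dt.
Then du = 4/(4*t + 2) dt and v = t**2/2.

t**2*log(4*t + 2)/2 - t**2/4 + t/4 - log(2*t + 1)/8 + C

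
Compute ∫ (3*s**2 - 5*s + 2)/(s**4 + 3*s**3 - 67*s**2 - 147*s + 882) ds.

57*log(s - 7)/364 - 7*log(s - 3)/180 + 140*log(s + 6)/117 - 46*log(s + 7)/35 + C

Factor the denominator: (s - 7)*(s - 3)*(s + 6)*(s + 7).
Partial-fraction decomposition: -46/(35*(s + 7)) + 140/(117*(s + 6)) - 7/(180*(s - 3)) + 57/(364*(s - 7)).
Integrate each term: A/(s−a) contributes A·log|s−a|.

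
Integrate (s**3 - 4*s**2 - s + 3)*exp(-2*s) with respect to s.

(-4*s**3 + 10*s**2 + 14*s - 5)*exp(-2*s)/8 + C

Use integration by parts with u = s**3 - 4*s**2 - s + 3, dv = exp(-2*s) ds, so v = -exp(-2*s)/2.
Apply parts 3 times (tabular method): alternate signs, differentiate u down to 0, integrate dv up.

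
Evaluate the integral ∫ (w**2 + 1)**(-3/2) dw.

Substitute w = tan(θ), so dw = sec(θ)^2 dθ and the radical becomes sqrt(w**2 + 1) = sec(θ) by the Pythagorean identity.
Integrate the resulting trig expression in θ, then back-substitute tan(θ) = w, sec(θ) = sqrt(w**2 + 1) (absorbing any constant into C).

w/sqrt(w**2 + 1) + C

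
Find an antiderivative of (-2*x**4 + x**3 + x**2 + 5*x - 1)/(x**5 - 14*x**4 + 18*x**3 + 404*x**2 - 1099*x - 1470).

8129*log(x - 7)/288 - 2311*log(x - 6)/77 + log(x + 1)/224 - 43*log(x + 5)/198 + 547/(12*x - 84) + C

Factor the denominator: (x - 7)**2*(x - 6)*(x + 1)*(x + 5).
Partial-fraction decomposition: -43/(198*(x + 5)) + 1/(224*(x + 1)) - 2311/(77*(x - 6)) + 8129/(288*(x - 7)) - 547/(12*(x - 7)**2).
Integrate each term; A/(x−a) gives A·log|x−a|; A/(x−a)² gives −A/(x−a).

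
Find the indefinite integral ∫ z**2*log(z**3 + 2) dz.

Let u = z**3 + 2, so du = (3*z**2) dz.
The integral becomes (1/3)·∫ log(u) du; integrate by parts with u′=log(u), dv′=du.

z**3*log(z**3 + 2)/3 - z**3/3 + 2*log(z**3 + 2)/3 + C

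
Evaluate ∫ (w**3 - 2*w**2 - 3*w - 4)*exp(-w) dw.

Use integration by parts with u = w**3 - 2*w**2 - 3*w - 4, dv = exp(-w) dw, so v = -exp(-w).
Apply parts 3 times (tabular method): alternate signs, differentiate u down to 0, integrate dv up.

(-w**3 - w**2 + w + 5)*exp(-w) + C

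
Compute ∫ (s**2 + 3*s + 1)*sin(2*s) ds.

-s**2*cos(2*s)/2 + s*sin(2*s)/2 - 3*s*cos(2*s)/2 + 3*sin(2*s)/4 - cos(2*s)/4 + C

Use integration by parts with u = s**2 + 3*s + 1, dv = sin(2*s) ds, so v = -cos(2*s)/2.
Apply parts 2 times (tabular method): alternate signs, differentiate u down to 0, integrate dv up.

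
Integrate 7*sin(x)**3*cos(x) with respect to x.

7*sin(x)**4/4 + C

Let u = sin(x), so du = (cos(x)) dx.
Rewriting, the integral becomes 7·∫ u^3 du = 7·u^4/4.
Substituting back, u = sin(x).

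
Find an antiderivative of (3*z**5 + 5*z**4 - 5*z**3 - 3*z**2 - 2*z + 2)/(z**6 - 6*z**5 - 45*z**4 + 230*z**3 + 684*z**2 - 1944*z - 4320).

-189703*log(z - 6)/627264 + 221*log(z - 4)/84 - log(z + 2)/64 - 104*log(z + 3)/567 + 316*log(z + 5)/363 - 14305/(792*z - 4752) + C

Factor the denominator: (z - 6)**2*(z - 4)*(z + 2)*(z + 3)*(z + 5).
Partial-fraction decomposition: 316/(363*(z + 5)) - 104/(567*(z + 3)) - 1/(64*(z + 2)) + 221/(84*(z - 4)) - 189703/(627264*(z - 6)) + 14305/(792*(z - 6)**2).
Integrate each term; A/(z−a) gives A·log|z−a|; A/(z−a)² gives −A/(z−a).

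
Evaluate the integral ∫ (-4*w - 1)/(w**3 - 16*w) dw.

log(w)/16 - 17*log(w - 4)/32 + 15*log(w + 4)/32 + C

Factor the denominator: w*(w - 4)*(w + 4).
Partial-fraction decomposition: 15/(32*(w + 4)) - 17/(32*(w - 4)) + 1/(16*w).
Integrate each term: A/(w−a) contributes A·log|w−a|.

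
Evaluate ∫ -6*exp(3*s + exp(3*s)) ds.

-2*exp(exp(3*s)) + C

Let u = exp(3*s), so du = (3*exp(3*s)) ds.
Rewriting, the integral becomes -2·∫ e^u du = -2·e^u.
Substituting back, u = exp(3*s).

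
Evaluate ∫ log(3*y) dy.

y*(log(y) + log(3)) - y + C

Use integration by parts with u = log(3*y), dv = dy.
Then du = 1/y dy and v = y.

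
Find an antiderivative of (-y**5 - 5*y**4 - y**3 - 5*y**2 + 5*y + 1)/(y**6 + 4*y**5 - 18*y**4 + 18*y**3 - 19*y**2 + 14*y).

log(y)/14 - 43*log(y - 2)/30 + 3*log(y - 1)/8 - 811*log(y + 7)/4200 + 9*log(y**2 + 1)/100 + 7*atan(y)/50 + C

Factor the denominator: y*(y - 2)*(y - 1)*(y + 7)*(y**2 + 1).
Partial-fraction decomposition: (9*y + 7)/(50*(y**2 + 1)) - 811/(4200*(y + 7)) + 3/(8*(y - 1)) - 43/(30*(y - 2)) + 1/(14*y).
Integrate each term; A/(y−a) gives A·log|y−a|; the (By+D)/(y²+p²) term gives a log and an atan.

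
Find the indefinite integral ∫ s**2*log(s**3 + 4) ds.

s**3*log(s**3 + 4)/3 - s**3/3 + 4*log(s**3 + 4)/3 + C

Let u = s**3 + 4, so du = (3*s**2) ds.
The integral becomes (1/3)·∫ log(u) du; integrate by parts with u′=log(u), dv′=du.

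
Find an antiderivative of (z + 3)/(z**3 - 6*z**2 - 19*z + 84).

Factor the denominator: (z - 7)*(z - 3)*(z + 4).
Partial-fraction decomposition: -1/(77*(z + 4)) - 3/(14*(z - 3)) + 5/(22*(z - 7)).
Integrate each term: A/(z−a) contributes A·log|z−a|.

5*log(z - 7)/22 - 3*log(z - 3)/14 - log(z + 4)/77 + C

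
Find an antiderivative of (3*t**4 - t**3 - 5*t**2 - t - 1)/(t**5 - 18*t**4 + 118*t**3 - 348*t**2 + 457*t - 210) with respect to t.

Factor the denominator: (t - 7)*(t - 5)*(t - 3)*(t - 2)*(t - 1).
Partial-fraction decomposition: -5/(48*(t - 1)) - 17/(15*(t - 2)) + 167/(16*(t - 3)) - 1619/(48*(t - 5)) + 6607/(240*(t - 7)).
Integrate each term: A/(t−a) contributes A·log|t−a|.

6607*log(t - 7)/240 - 1619*log(t - 5)/48 + 167*log(t - 3)/16 - 17*log(t - 2)/15 - 5*log(t - 1)/48 + C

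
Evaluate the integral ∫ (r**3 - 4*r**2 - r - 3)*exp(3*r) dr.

(9*r**3 - 45*r**2 + 21*r - 34)*exp(3*r)/27 + C

Use integration by parts with u = r**3 - 4*r**2 - r - 3, dv = exp(3*r) dr, so v = exp(3*r)/3.
Apply parts 3 times (tabular method): alternate signs, differentiate u down to 0, integrate dv up.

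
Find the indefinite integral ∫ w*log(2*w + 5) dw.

w**2*log(2*w + 5)/2 - w**2/4 + 5*w/4 - 25*log(2*w + 5)/8 + C

Use integration by parts with u = log(2*w + 5), dv = w dw.
Then du = 2/(2*w + 5) dw and v = w**2/2.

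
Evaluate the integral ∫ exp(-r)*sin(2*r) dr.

-exp(-r)*sin(2*r)/5 - 2*exp(-r)*cos(2*r)/5 + C

Let I denote the integral. Integrate by parts with u = sin(2*r), dv = exp(-r) dr, so v = -exp(-r): I = -exp(-r)*sin(2*r) + 2·∫ exp(-r)*cos(2*r) dr.
Apply parts again with u = cos(2*r), dv = exp(-r) dr: ∫ exp(-r)*cos(2*r) dr = -exp(-r)*cos(2*r) − 2·I. Substituting back brings back I: I = -exp(-r)*sin(2*r) - 2*exp(-r)*cos(2*r) − 4·I.
Solving for I: (1 + 4)·I equals the remaining terms, so I = (1/5)·(-exp(-r)*sin(2*r) - 2*exp(-r)*cos(2*r)).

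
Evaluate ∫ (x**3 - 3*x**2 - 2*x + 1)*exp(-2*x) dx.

(-4*x**3 + 6*x**2 + 14*x + 3)*exp(-2*x)/8 + C

Use integration by parts with u = x**3 - 3*x**2 - 2*x + 1, dv = exp(-2*x) dx, so v = -exp(-2*x)/2.
Apply parts 3 times (tabular method): alternate signs, differentiate u down to 0, integrate dv up.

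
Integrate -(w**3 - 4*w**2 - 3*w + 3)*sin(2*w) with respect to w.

Use integration by parts with u = w**3 - 4*w**2 - 3*w + 3, dv = -sin(2*w) dw, so v = cos(2*w)/2.
Apply parts 3 times (tabular method): alternate signs, differentiate u down to 0, integrate dv up.

w**3*cos(2*w)/2 - 3*w**2*sin(2*w)/4 - 2*w**2*cos(2*w) + 2*w*sin(2*w) - 9*w*cos(2*w)/4 + 9*sin(2*w)/8 + 5*cos(2*w)/2 + C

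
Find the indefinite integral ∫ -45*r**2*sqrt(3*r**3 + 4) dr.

-10*(3*r**3 + 4)**(3/2)/3 + C

Let u = 3*r**3 + 4, so du = (9*r**2) dr.
Rewriting, the integral becomes -5·∫ √u du = -5·(2/3)u^(3/2).
Substituting back, u = 3*r**3 + 4.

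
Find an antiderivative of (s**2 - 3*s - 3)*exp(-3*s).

(-9*s**2 + 21*s + 34)*exp(-3*s)/27 + C

Use integration by parts with u = s**2 - 3*s - 3, dv = exp(-3*s) ds, so v = -exp(-3*s)/3.
Apply parts 2 times (tabular method): alternate signs, differentiate u down to 0, integrate dv up.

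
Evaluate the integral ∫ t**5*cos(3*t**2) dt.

t**4*sin(3*t**2)/6 + t**2*cos(3*t**2)/9 - sin(3*t**2)/27 + C

Let u = t², du = 2t dt; rewrite as (1/2)∫ u^2·cos(3u) du.
Now integrate by parts 2 times.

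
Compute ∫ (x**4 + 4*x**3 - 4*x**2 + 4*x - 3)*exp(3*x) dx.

Use integration by parts with u = x**4 + 4*x**3 - 4*x**2 + 4*x - 3, dv = exp(3*x) dx, so v = exp(3*x)/3.
Apply parts 4 times (tabular method): alternate signs, differentiate u down to 0, integrate dv up.

(27*x**4 + 72*x**3 - 180*x**2 + 228*x - 157)*exp(3*x)/81 + C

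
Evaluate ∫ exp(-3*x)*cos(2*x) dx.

Let I denote the integral. Integrate by parts with u = cos(2*x), dv = exp(-3*x) dx, so v = -exp(-3*x)/3: I = -exp(-3*x)*cos(2*x)/3 − (2/3)·∫ exp(-3*x)*sin(2*x) dx.
Apply parts again with u = sin(2*x), dv = exp(-3*x) dx: ∫ exp(-3*x)*sin(2*x) dx = -exp(-3*x)*sin(2*x)/3 + (2/3)·I. Substituting back brings back I: I = 2*exp(-3*x)*sin(2*x)/9 - exp(-3*x)*cos(2*x)/3 − (4/9)·I.
Solving for I: (1 + 4/9)·I equals the remaining terms, so I = (9/13)·(2*exp(-3*x)*sin(2*x)/9 - exp(-3*x)*cos(2*x)/3).

2*exp(-3*x)*sin(2*x)/13 - 3*exp(-3*x)*cos(2*x)/13 + C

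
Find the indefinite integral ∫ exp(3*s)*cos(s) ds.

Let I denote the integral. Integrate by parts with u = cos(s), dv = exp(3*s) ds, so v = exp(3*s)/3: I = exp(3*s)*cos(s)/3 + (1/3)·∫ exp(3*s)*sin(s) ds.
Apply parts again with u = sin(s), dv = exp(3*s) ds: ∫ exp(3*s)*sin(s) ds = exp(3*s)*sin(s)/3 − (1/3)·I. Substituting back brings back I: I = exp(3*s)*sin(s)/9 + exp(3*s)*cos(s)/3 − (1/9)·I.
Solving for I: (1 + 1/9)·I equals the remaining terms, so I = (9/10)·(exp(3*s)*sin(s)/9 + exp(3*s)*cos(s)/3).

exp(3*s)*sin(s)/10 + 3*exp(3*s)*cos(s)/10 + C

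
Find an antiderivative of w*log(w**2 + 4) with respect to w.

Let u = w**2 + 4, so du = (2*w) dw.
The integral becomes (1/2)·∫ log(u) du; integrate by parts with u′=log(u), dv′=du.

w**2*log(w**2 + 4)/2 - w**2/2 + 2*log(w**2 + 4) + C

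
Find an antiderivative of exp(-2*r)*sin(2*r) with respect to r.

Let I denote the integral. Integrate by parts with u = sin(2*r), dv = exp(-2*r) dr, so v = -exp(-2*r)/2: I = -exp(-2*r)*sin(2*r)/2 + ∫ exp(-2*r)*cos(2*r) dr.
Apply parts again with u = cos(2*r), dv = exp(-2*r) dr: ∫ exp(-2*r)*cos(2*r) dr = -exp(-2*r)*cos(2*r)/2 − I. Substituting back brings back I: I = -exp(-2*r)*sin(2*r)/2 - exp(-2*r)*cos(2*r)/2 − I.
Solving for I: (1 + 1)·I equals the remaining terms, so I = (1/2)·(-exp(-2*r)*sin(2*r)/2 - exp(-2*r)*cos(2*r)/2).

-exp(-2*r)*sin(2*r)/4 - exp(-2*r)*cos(2*r)/4 + C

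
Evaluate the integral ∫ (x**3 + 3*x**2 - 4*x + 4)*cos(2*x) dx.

Use integration by parts with u = x**3 + 3*x**2 - 4*x + 4, dv = cos(2*x) dx, so v = sin(2*x)/2.
Apply parts 3 times (tabular method): alternate signs, differentiate u down to 0, integrate dv up.

x**3*sin(2*x)/2 + 3*x**2*sin(2*x)/2 + 3*x**2*cos(2*x)/4 - 11*x*sin(2*x)/4 + 3*x*cos(2*x)/2 + 5*sin(2*x)/4 - 11*cos(2*x)/8 + C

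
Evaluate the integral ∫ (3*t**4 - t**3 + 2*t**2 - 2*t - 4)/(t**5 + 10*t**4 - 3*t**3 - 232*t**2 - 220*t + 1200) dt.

181*log(t - 4)/405 - 5*log(t - 2)/98 - 197243*log(t + 5)/3969 + 523*log(t + 6)/10 - 2056/(63*t + 315) + C

Factor the denominator: (t - 4)*(t - 2)*(t + 5)**2*(t + 6).
Partial-fraction decomposition: 523/(10*(t + 6)) - 197243/(3969*(t + 5)) + 2056/(63*(t + 5)**2) - 5/(98*(t - 2)) + 181/(405*(t - 4)).
Integrate each term; A/(t−a) gives A·log|t−a|; A/(t−a)² gives −A/(t−a).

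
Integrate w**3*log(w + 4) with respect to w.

w**4*log(w + 4)/4 - w**4/16 + w**3/3 - 2*w**2 + 16*w - 64*log(w + 4) + C

Use integration by parts with u = log(w + 4), dv = w**3 dw.
Then du = 1/(w + 4) dw and v = w**4/4.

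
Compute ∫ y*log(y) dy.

y**2*log(y)/2 - y**2/4 + C

Use integration by parts with u = log(y), dv = y dy.
Then du = 1/y dy and v = y**2/2.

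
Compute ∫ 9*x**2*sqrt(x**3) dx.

Let u = x**3, so du = (3*x**2) dx.
Rewriting, the integral becomes 3·∫ √u du = 3·(2/3)u^(3/2).
Substituting back, u = x**3.

2*(x**3)**(3/2) + C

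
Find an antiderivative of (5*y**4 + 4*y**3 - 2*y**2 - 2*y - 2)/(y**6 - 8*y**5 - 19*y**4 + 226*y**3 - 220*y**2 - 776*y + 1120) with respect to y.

Factor the denominator: (y - 7)*(y - 4)*(y - 2)**2*(y + 2)*(y + 5).
Partial-fraction decomposition: -41/(252*(y + 5)) + 7/(432*(y + 2)) + 2281/(2800*(y - 2)) + 7/(20*(y - 2)**2) - 83/(36*(y - 4)) + 4421/(2700*(y - 7)).
Integrate each term; A/(y−a) gives A·log|y−a|; A/(y−a)² gives −A/(y−a).

4421*log(y - 7)/2700 - 83*log(y - 4)/36 + 2281*log(y - 2)/2800 + 7*log(y + 2)/432 - 41*log(y + 5)/252 - 7/(20*y - 40) + C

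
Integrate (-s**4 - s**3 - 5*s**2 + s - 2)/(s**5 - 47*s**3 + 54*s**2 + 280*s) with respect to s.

Factor the denominator: s*(s - 5)*(s - 4)*(s + 2)*(s + 7).
Partial-fraction decomposition: -578/(1155*(s + 7)) + 8/(105*(s + 2)) + 199/(132*(s - 4)) - 218/(105*(s - 5)) - 1/(140*s).
Integrate each term: A/(s−a) contributes A·log|s−a|.

-log(s)/140 - 218*log(s - 5)/105 + 199*log(s - 4)/132 + 8*log(s + 2)/105 - 578*log(s + 7)/1155 + C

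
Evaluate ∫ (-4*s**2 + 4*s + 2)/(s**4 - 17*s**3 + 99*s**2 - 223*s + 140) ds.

-83*log(s - 7)/18 + 39*log(s - 5)/4 - 46*log(s - 4)/9 - log(s - 1)/36 + C

Factor the denominator: (s - 7)*(s - 5)*(s - 4)*(s - 1).
Partial-fraction decomposition: -1/(36*(s - 1)) - 46/(9*(s - 4)) + 39/(4*(s - 5)) - 83/(18*(s - 7)).
Integrate each term: A/(s−a) contributes A·log|s−a|.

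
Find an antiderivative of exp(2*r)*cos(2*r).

Let I denote the integral. Integrate by parts with u = cos(2*r), dv = exp(2*r) dr, so v = exp(2*r)/2: I = exp(2*r)*cos(2*r)/2 + ∫ exp(2*r)*sin(2*r) dr.
Apply parts again with u = sin(2*r), dv = exp(2*r) dr: ∫ exp(2*r)*sin(2*r) dr = exp(2*r)*sin(2*r)/2 − I. Substituting back brings back I: I = exp(2*r)*sin(2*r)/2 + exp(2*r)*cos(2*r)/2 − I.
Solving for I: (1 + 1)·I equals the remaining terms, so I = (1/2)·(exp(2*r)*sin(2*r)/2 + exp(2*r)*cos(2*r)/2).

exp(2*r)*sin(2*r)/4 + exp(2*r)*cos(2*r)/4 + C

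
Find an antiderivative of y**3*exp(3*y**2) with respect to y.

Let u = y², du = 2y dy; rewrite as (1/2)∫ u^1·exp(3u) du.
Now integrate by parts 1 time.

(3*y**2 - 1)*exp(3*y**2)/18 + C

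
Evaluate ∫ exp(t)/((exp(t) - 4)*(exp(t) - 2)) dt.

Let u = e^t, du = e^t dt.
The integral becomes ∫ du/((u-4)(u-2)); decompose into partial fractions.

log(exp(t) - 4)/2 - log(exp(t) - 2)/2 + C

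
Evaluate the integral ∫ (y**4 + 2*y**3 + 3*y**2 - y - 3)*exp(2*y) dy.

(y**4 + 3*y**2 - 4*y - 1)*exp(2*y)/2 + C

Use integration by parts with u = y**4 + 2*y**3 + 3*y**2 - y - 3, dv = exp(2*y) dy, so v = exp(2*y)/2.
Apply parts 4 times (tabular method): alternate signs, differentiate u down to 0, integrate dv up.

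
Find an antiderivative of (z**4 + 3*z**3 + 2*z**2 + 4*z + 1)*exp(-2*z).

(-4*z**4 - 20*z**3 - 38*z**2 - 54*z - 31)*exp(-2*z)/8 + C

Use integration by parts with u = z**4 + 3*z**3 + 2*z**2 + 4*z + 1, dv = exp(-2*z) dz, so v = -exp(-2*z)/2.
Apply parts 4 times (tabular method): alternate signs, differentiate u down to 0, integrate dv up.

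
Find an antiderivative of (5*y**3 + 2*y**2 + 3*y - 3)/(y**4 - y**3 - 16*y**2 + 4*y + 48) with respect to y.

361*log(y - 4)/84 - 51*log(y - 2)/40 - 41*log(y + 2)/24 + 129*log(y + 3)/35 + C

Factor the denominator: (y - 4)*(y - 2)*(y + 2)*(y + 3).
Partial-fraction decomposition: 129/(35*(y + 3)) - 41/(24*(y + 2)) - 51/(40*(y - 2)) + 361/(84*(y - 4)).
Integrate each term: A/(y−a) contributes A·log|y−a|.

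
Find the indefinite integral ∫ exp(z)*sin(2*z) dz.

exp(z)*sin(2*z)/5 - 2*exp(z)*cos(2*z)/5 + C

Let I denote the integral. Integrate by parts with u = sin(2*z), dv = exp(z) dz, so v = exp(z): I = exp(z)*sin(2*z) − 2·∫ exp(z)*cos(2*z) dz.
Apply parts again with u = cos(2*z), dv = exp(z) dz: ∫ exp(z)*cos(2*z) dz = exp(z)*cos(2*z) + 2·I. Substituting back brings back I: I = exp(z)*sin(2*z) - 2*exp(z)*cos(2*z) − 4·I.
Solving for I: (1 + 4)·I equals the remaining terms, so I = (1/5)·(exp(z)*sin(2*z) - 2*exp(z)*cos(2*z)).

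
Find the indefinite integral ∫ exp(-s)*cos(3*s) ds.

3*exp(-s)*sin(3*s)/10 - exp(-s)*cos(3*s)/10 + C

Let I denote the integral. Integrate by parts with u = cos(3*s), dv = exp(-s) ds, so v = -exp(-s): I = -exp(-s)*cos(3*s) − 3·∫ exp(-s)*sin(3*s) ds.
Apply parts again with u = sin(3*s), dv = exp(-s) ds: ∫ exp(-s)*sin(3*s) ds = -exp(-s)*sin(3*s) + 3·I. Substituting back brings back I: I = 3*exp(-s)*sin(3*s) - exp(-s)*cos(3*s) − 9·I.
Solving for I: (1 + 9)·I equals the remaining terms, so I = (1/10)·(3*exp(-s)*sin(3*s) - exp(-s)*cos(3*s)).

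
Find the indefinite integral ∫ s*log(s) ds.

Use integration by parts with u = log(s), dv = s ds.
Then du = 1/s ds and v = s**2/2.

s**2*log(s)/2 - s**2/4 + C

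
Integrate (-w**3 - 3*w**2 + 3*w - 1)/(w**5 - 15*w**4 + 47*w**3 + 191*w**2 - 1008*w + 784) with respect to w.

1009*log(w - 7)/2178 - 101*log(w - 4)/216 + log(w - 1)/270 + 3*log(w + 4)/4840 + 235/(99*w - 693) + C

Factor the denominator: (w - 7)**2*(w - 4)*(w - 1)*(w + 4).
Partial-fraction decomposition: 3/(4840*(w + 4)) + 1/(270*(w - 1)) - 101/(216*(w - 4)) + 1009/(2178*(w - 7)) - 235/(99*(w - 7)**2).
Integrate each term; A/(w−a) gives A·log|w−a|; A/(w−a)² gives −A/(w−a).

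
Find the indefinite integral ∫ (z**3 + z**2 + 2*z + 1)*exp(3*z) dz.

Use integration by parts with u = z**3 + z**2 + 2*z + 1, dv = exp(3*z) dz, so v = exp(3*z)/3.
Apply parts 3 times (tabular method): alternate signs, differentiate u down to 0, integrate dv up.

(3*z**3 + 6*z + 1)*exp(3*z)/9 + C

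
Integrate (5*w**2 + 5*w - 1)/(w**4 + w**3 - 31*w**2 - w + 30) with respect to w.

Factor the denominator: (w - 5)*(w - 1)*(w + 1)*(w + 6).
Partial-fraction decomposition: -149/(385*(w + 6)) - 1/(60*(w + 1)) - 9/(56*(w - 1)) + 149/(264*(w - 5)).
Integrate each term: A/(w−a) contributes A·log|w−a|.

149*log(w - 5)/264 - 9*log(w - 1)/56 - log(w + 1)/60 - 149*log(w + 6)/385 + C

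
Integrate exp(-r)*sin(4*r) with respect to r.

-exp(-r)*sin(4*r)/17 - 4*exp(-r)*cos(4*r)/17 + C

Let I denote the integral. Integrate by parts with u = sin(4*r), dv = exp(-r) dr, so v = -exp(-r): I = -exp(-r)*sin(4*r) + 4·∫ exp(-r)*cos(4*r) dr.
Apply parts again with u = cos(4*r), dv = exp(-r) dr: ∫ exp(-r)*cos(4*r) dr = -exp(-r)*cos(4*r) − 4·I. Substituting back brings back I: I = -exp(-r)*sin(4*r) - 4*exp(-r)*cos(4*r) − 16·I.
Solving for I: (1 + 16)·I equals the remaining terms, so I = (1/17)·(-exp(-r)*sin(4*r) - 4*exp(-r)*cos(4*r)).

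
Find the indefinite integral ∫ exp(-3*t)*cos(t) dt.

exp(-3*t)*sin(t)/10 - 3*exp(-3*t)*cos(t)/10 + C

Let I denote the integral. Integrate by parts with u = cos(t), dv = exp(-3*t) dt, so v = -exp(-3*t)/3: I = -exp(-3*t)*cos(t)/3 − (1/3)·∫ exp(-3*t)*sin(t) dt.
Apply parts again with u = sin(t), dv = exp(-3*t) dt: ∫ exp(-3*t)*sin(t) dt = -exp(-3*t)*sin(t)/3 + (1/3)·I. Substituting back brings back I: I = exp(-3*t)*sin(t)/9 - exp(-3*t)*cos(t)/3 − (1/9)·I.
Solving for I: (1 + 1/9)·I equals the remaining terms, so I = (9/10)·(exp(-3*t)*sin(t)/9 - exp(-3*t)*cos(t)/3).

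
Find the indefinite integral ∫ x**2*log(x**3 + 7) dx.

Let u = x**3 + 7, so du = (3*x**2) dx.
The integral becomes (1/3)·∫ log(u) du; integrate by parts with u′=log(u), dv′=du.

x**3*log(x**3 + 7)/3 - x**3/3 + 7*log(x**3 + 7)/3 + C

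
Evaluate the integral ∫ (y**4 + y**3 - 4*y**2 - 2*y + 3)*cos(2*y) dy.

y**4*sin(2*y)/2 + y**3*sin(2*y)/2 + y**3*cos(2*y) - 7*y**2*sin(2*y)/2 + 3*y**2*cos(2*y)/4 - 7*y*sin(2*y)/4 - 7*y*cos(2*y)/2 + 13*sin(2*y)/4 - 7*cos(2*y)/8 + C

Use integration by parts with u = y**4 + y**3 - 4*y**2 - 2*y + 3, dv = cos(2*y) dy, so v = sin(2*y)/2.
Apply parts 4 times (tabular method): alternate signs, differentiate u down to 0, integrate dv up.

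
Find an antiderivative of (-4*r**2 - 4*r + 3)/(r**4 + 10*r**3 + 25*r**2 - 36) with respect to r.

Factor the denominator: (r - 1)*(r + 2)*(r + 3)*(r + 6).
Partial-fraction decomposition: 39/(28*(r + 6)) - 7/(4*(r + 3)) + 5/(12*(r + 2)) - 5/(84*(r - 1)).
Integrate each term: A/(r−a) contributes A·log|r−a|.

-5*log(r - 1)/84 + 5*log(r + 2)/12 - 7*log(r + 3)/4 + 39*log(r + 6)/28 + C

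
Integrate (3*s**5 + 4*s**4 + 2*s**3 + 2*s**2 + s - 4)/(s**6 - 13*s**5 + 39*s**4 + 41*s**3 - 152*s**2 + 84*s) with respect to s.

Factor the denominator: s*(s - 7)*(s - 6)*(s - 1)**2*(s + 2).
Partial-fraction decomposition: 23/(648*(s + 2)) + 257/(675*(s - 1)) + 4/(45*(s - 1)**2) - 14509/(600*(s - 6)) + 15203/(567*(s - 7)) - 1/(21*s).
Integrate each term; A/(s−a) gives A·log|s−a|; A/(s−a)² gives −A/(s−a).

-log(s)/21 + 15203*log(s - 7)/567 - 14509*log(s - 6)/600 + 257*log(s - 1)/675 + 23*log(s + 2)/648 - 4/(45*s - 45) + C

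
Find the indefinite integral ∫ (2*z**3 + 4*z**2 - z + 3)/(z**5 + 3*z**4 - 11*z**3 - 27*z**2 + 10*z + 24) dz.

Factor the denominator: (z - 3)*(z - 1)*(z + 1)*(z + 2)*(z + 4).
Partial-fraction decomposition: -19/(70*(z + 4)) - 1/(6*(z + 2)) + 1/(4*(z + 1)) - 2/(15*(z - 1)) + 9/(28*(z - 3)).
Integrate each term: A/(z−a) contributes A·log|z−a|.

9*log(z - 3)/28 - 2*log(z - 1)/15 + log(z + 1)/4 - log(z + 2)/6 - 19*log(z + 4)/70 + C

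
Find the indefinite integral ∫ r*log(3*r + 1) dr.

r**2*log(3*r + 1)/2 - r**2/4 + r/6 - log(3*r + 1)/18 + C

Use integration by parts with u = log(3*r + 1), dv = r dr.
Then du = 3/(3*r + 1) dr and v = r**2/2.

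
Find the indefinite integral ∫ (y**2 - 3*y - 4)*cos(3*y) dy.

y**2*sin(3*y)/3 - y*sin(3*y) + 2*y*cos(3*y)/9 - 38*sin(3*y)/27 - cos(3*y)/3 + C

Use integration by parts with u = y**2 - 3*y - 4, dv = cos(3*y) dy, so v = sin(3*y)/3.
Apply parts 2 times (tabular method): alternate signs, differentiate u down to 0, integrate dv up.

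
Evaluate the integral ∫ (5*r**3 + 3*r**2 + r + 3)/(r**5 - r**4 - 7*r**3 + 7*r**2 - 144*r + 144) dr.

5*log(r - 4)/8 - 2*log(r - 1)/25 - 273*log(r + 4)/1000 - 17*log(r**2 + 9)/125 + 62*atan(r/3)/125 + C

Factor the denominator: (r - 4)*(r - 1)*(r + 4)*(r**2 + 9).
Partial-fraction decomposition: -2*(17*r - 93)/(125*(r**2 + 9)) - 273/(1000*(r + 4)) - 2/(25*(r - 1)) + 5/(8*(r - 4)).
Integrate each term; A/(r−a) gives A·log|r−a|; the (Br+D)/(r²+p²) term gives a log and an atan.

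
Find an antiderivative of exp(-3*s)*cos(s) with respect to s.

exp(-3*s)*sin(s)/10 - 3*exp(-3*s)*cos(s)/10 + C

Let I denote the integral. Integrate by parts with u = cos(s), dv = exp(-3*s) ds, so v = -exp(-3*s)/3: I = -exp(-3*s)*cos(s)/3 − (1/3)·∫ exp(-3*s)*sin(s) ds.
Apply parts again with u = sin(s), dv = exp(-3*s) ds: ∫ exp(-3*s)*sin(s) ds = -exp(-3*s)*sin(s)/3 + (1/3)·I. Substituting back brings back I: I = exp(-3*s)*sin(s)/9 - exp(-3*s)*cos(s)/3 − (1/9)·I.
Solving for I: (1 + 1/9)·I equals the remaining terms, so I = (9/10)·(exp(-3*s)*sin(s)/9 - exp(-3*s)*cos(s)/3).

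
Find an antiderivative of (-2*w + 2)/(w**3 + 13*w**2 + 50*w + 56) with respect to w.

3*log(w + 2)/5 - 5*log(w + 4)/3 + 16*log(w + 7)/15 + C

Factor the denominator: (w + 2)*(w + 4)*(w + 7).
Partial-fraction decomposition: 16/(15*(w + 7)) - 5/(3*(w + 4)) + 3/(5*(w + 2)).
Integrate each term: A/(w−a) contributes A·log|w−a|.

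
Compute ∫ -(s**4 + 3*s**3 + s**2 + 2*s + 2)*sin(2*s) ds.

Use integration by parts with u = s**4 + 3*s**3 + s**2 + 2*s + 2, dv = -sin(2*s) ds, so v = cos(2*s)/2.
Apply parts 4 times (tabular method): alternate signs, differentiate u down to 0, integrate dv up.

s**4*cos(2*s)/2 - s**3*sin(2*s) + 3*s**3*cos(2*s)/2 - 9*s**2*sin(2*s)/4 - s**2*cos(2*s) + s*sin(2*s) - 5*s*cos(2*s)/4 + 5*sin(2*s)/8 + 3*cos(2*s)/2 + C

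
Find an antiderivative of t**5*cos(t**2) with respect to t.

t**4*sin(t**2)/2 + t**2*cos(t**2) - sin(t**2) + C

Let u = t², du = 2t dt; rewrite as (1/2)∫ u^2·cos(1u) du.
Now integrate by parts 2 times.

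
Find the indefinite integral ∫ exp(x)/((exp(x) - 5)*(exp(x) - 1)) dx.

Let u = e^x, du = e^x dx.
The integral becomes ∫ du/((u-5)(u-1)); decompose into partial fractions.

log(exp(x) - 5)/4 - log(exp(x) - 1)/4 + C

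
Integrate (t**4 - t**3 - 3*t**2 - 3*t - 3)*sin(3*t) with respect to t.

-t**4*cos(3*t)/3 + 4*t**3*sin(3*t)/9 + t**3*cos(3*t)/3 - t**2*sin(3*t)/3 + 13*t**2*cos(3*t)/9 - 26*t*sin(3*t)/27 + 7*t*cos(3*t)/9 - 7*sin(3*t)/27 + 55*cos(3*t)/81 + C

Use integration by parts with u = t**4 - t**3 - 3*t**2 - 3*t - 3, dv = sin(3*t) dt, so v = -cos(3*t)/3.
Apply parts 4 times (tabular method): alternate signs, differentiate u down to 0, integrate dv up.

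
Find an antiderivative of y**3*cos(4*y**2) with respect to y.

y**2*sin(4*y**2)/8 + cos(4*y**2)/32 + C

Let u = y², du = 2y dy; rewrite as (1/2)∫ u^1·cos(4u) du.
Now integrate by parts 1 time.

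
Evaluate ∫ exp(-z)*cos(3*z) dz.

3*exp(-z)*sin(3*z)/10 - exp(-z)*cos(3*z)/10 + C

Let I denote the integral. Integrate by parts with u = cos(3*z), dv = exp(-z) dz, so v = -exp(-z): I = -exp(-z)*cos(3*z) − 3·∫ exp(-z)*sin(3*z) dz.
Apply parts again with u = sin(3*z), dv = exp(-z) dz: ∫ exp(-z)*sin(3*z) dz = -exp(-z)*sin(3*z) + 3·I. Substituting back brings back I: I = 3*exp(-z)*sin(3*z) - exp(-z)*cos(3*z) − 9·I.
Solving for I: (1 + 9)·I equals the remaining terms, so I = (1/10)·(3*exp(-z)*sin(3*z) - exp(-z)*cos(3*z)).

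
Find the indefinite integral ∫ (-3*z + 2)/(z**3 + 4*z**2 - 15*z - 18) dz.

-7*log(z - 3)/36 - log(z + 1)/4 + 4*log(z + 6)/9 + C

Factor the denominator: (z - 3)*(z + 1)*(z + 6).
Partial-fraction decomposition: 4/(9*(z + 6)) - 1/(4*(z + 1)) - 7/(36*(z - 3)).
Integrate each term: A/(z−a) contributes A·log|z−a|.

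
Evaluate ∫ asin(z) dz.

z*asin(z) + sqrt(-z**2 + 1) + C

Use integration by parts with u = arcsin(z), dv = dz.
Then du = 1/sqrt(-z**2 + 1) dz.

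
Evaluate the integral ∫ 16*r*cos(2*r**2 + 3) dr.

Let u = 2*r**2 + 3, so du = (4*r) dr.
Rewriting, the integral becomes 4·∫ cos(u) du = 4·sin(u).
Substituting back, u = 2*r**2 + 3.

4*sin(2*r**2 + 3) + C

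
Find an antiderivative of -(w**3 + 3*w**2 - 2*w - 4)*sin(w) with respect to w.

Use integration by parts with u = w**3 + 3*w**2 - 2*w - 4, dv = -sin(w) dw, so v = cos(w).
Apply parts 3 times (tabular method): alternate signs, differentiate u down to 0, integrate dv up.

w**3*cos(w) - 3*w**2*sin(w) + 3*w**2*cos(w) - 6*w*sin(w) - 8*w*cos(w) + 8*sin(w) - 10*cos(w) + C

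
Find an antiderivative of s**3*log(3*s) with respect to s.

s**4*(log(s) + log(3))/4 - s**4/16 + C

Use integration by parts with u = log(3*s), dv = s**3 ds.
Then du = 1/s ds and v = s**4/4.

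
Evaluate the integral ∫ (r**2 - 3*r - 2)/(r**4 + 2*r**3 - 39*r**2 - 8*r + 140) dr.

Factor the denominator: (r - 5)*(r - 2)*(r + 2)*(r + 7).
Partial-fraction decomposition: -17/(135*(r + 7)) + 2/(35*(r + 2)) + 1/(27*(r - 2)) + 2/(63*(r - 5)).
Integrate each term: A/(r−a) contributes A·log|r−a|.

2*log(r - 5)/63 + log(r - 2)/27 + 2*log(r + 2)/35 - 17*log(r + 7)/135 + C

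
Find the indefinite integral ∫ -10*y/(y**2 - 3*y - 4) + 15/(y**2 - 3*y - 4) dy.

-5*log(y**2 - 3*y - 4) + C

Let u = y**2 - 3*y - 4, so du = (2*y - 3) dy.
Rewriting, the integral becomes -5·∫ 1/u du = -5·log(u).
Substituting back, u = y**2 - 3*y - 4.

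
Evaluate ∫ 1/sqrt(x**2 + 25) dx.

log(x + sqrt(x**2 + 25)) + C

Substitute x = 5·tan(θ), so dx = 5·sec(θ)^2 dθ and the radical becomes sqrt(x**2 + 25) = 5·sec(θ) by the Pythagorean identity.
Integrate the resulting trig expression in θ, then back-substitute tan(θ) = x/5, sec(θ) = sqrt(x**2 + 25)/5 (absorbing any constant into C).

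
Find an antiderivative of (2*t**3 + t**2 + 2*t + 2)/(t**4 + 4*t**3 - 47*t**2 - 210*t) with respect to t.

-log(t)/105 + 751*log(t - 7)/1092 - 233*log(t + 5)/60 + 203*log(t + 6)/39 + C

Factor the denominator: t*(t - 7)*(t + 5)*(t + 6).
Partial-fraction decomposition: 203/(39*(t + 6)) - 233/(60*(t + 5)) + 751/(1092*(t - 7)) - 1/(105*t).
Integrate each term: A/(t−a) contributes A·log|t−a|.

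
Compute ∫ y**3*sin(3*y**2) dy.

-y**2*cos(3*y**2)/6 + sin(3*y**2)/18 + C

Let u = y², du = 2y dy; rewrite as (1/2)∫ u^1·sin(3u) du.
Now integrate by parts 1 time.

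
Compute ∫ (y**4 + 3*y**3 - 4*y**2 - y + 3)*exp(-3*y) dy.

Use integration by parts with u = y**4 + 3*y**3 - 4*y**2 - y + 3, dv = exp(-3*y) dy, so v = -exp(-3*y)/3.
Apply parts 4 times (tabular method): alternate signs, differentiate u down to 0, integrate dv up.

(-27*y**4 - 117*y**3 - 9*y**2 + 21*y - 74)*exp(-3*y)/81 + C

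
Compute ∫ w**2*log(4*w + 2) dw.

Use integration by parts with u = log(4*w + 2), dv = w**2 dw.
Then du = 4/(4*w + 2) dw and v = w**3/3.

w**3*log(4*w + 2)/3 - w**3/9 + w**2/12 - w/12 + log(2*w + 1)/24 + C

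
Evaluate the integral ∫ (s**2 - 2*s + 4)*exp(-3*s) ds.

(-9*s**2 + 12*s - 32)*exp(-3*s)/27 + C

Use integration by parts with u = s**2 - 2*s + 4, dv = exp(-3*s) ds, so v = -exp(-3*s)/3.
Apply parts 2 times (tabular method): alternate signs, differentiate u down to 0, integrate dv up.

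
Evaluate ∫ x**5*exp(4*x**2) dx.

Let u = x², du = 2x dx; rewrite as (1/2)∫ u^2·exp(4u) du.
Now integrate by parts 2 times.

(8*x**4 - 4*x**2 + 1)*exp(4*x**2)/64 + C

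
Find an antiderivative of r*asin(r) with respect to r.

r**2*asin(r)/2 + r*sqrt(-r**2 + 1)/4 - asin(r)/4 + C

Use integration by parts with u = arcsin(r), dv = r dr.
Then du = 1/sqrt(-r**2 + 1) dr.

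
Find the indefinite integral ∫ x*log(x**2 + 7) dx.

x**2*log(x**2 + 7)/2 - x**2/2 + 7*log(x**2 + 7)/2 + C

Let u = x**2 + 7, so du = (2*x) dx.
The integral becomes (1/2)·∫ log(u) du; integrate by parts with u′=log(u), dv′=du.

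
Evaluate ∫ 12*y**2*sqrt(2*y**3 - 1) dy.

4*(2*y**3 - 1)**(3/2)/3 + C

Let u = 2*y**3 - 1, so du = (6*y**2) dy.
Rewriting, the integral becomes 2·∫ √u du = 2·(2/3)u^(3/2).
Substituting back, u = 2*y**3 - 1.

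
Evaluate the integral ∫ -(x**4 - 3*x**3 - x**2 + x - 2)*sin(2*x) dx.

Use integration by parts with u = x**4 - 3*x**3 - x**2 + x - 2, dv = -sin(2*x) dx, so v = cos(2*x)/2.
Apply parts 4 times (tabular method): alternate signs, differentiate u down to 0, integrate dv up.

x**4*cos(2*x)/2 - x**3*sin(2*x) - 3*x**3*cos(2*x)/2 + 9*x**2*sin(2*x)/4 - 2*x**2*cos(2*x) + 2*x*sin(2*x) + 11*x*cos(2*x)/4 - 11*sin(2*x)/8 + C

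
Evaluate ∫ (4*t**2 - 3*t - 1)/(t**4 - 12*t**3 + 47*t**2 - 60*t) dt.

Factor the denominator: t*(t - 5)*(t - 4)*(t - 3).
Partial-fraction decomposition: 13/(3*(t - 3)) - 51/(4*(t - 4)) + 42/(5*(t - 5)) + 1/(60*t).
Integrate each term: A/(t−a) contributes A·log|t−a|.

log(t)/60 + 42*log(t - 5)/5 - 51*log(t - 4)/4 + 13*log(t - 3)/3 + C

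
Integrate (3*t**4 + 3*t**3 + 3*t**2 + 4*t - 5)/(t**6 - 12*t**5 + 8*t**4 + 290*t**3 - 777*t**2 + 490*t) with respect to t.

-log(t)/98 - 26473*log(t - 7)/176400 + 87*log(t - 2)/350 - log(t - 1)/27 - 155*log(t + 5)/3024 - 4201/(1260*t - 8820) + C

Factor the denominator: t*(t - 7)**2*(t - 2)*(t - 1)*(t + 5).
Partial-fraction decomposition: -155/(3024*(t + 5)) - 1/(27*(t - 1)) + 87/(350*(t - 2)) - 26473/(176400*(t - 7)) + 4201/(1260*(t - 7)**2) - 1/(98*t).
Integrate each term; A/(t−a) gives A·log|t−a|; A/(t−a)² gives −A/(t−a).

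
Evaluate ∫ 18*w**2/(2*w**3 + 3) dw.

Let u = 2*w**3 + 3, so du = (6*w**2) dw.
Rewriting, the integral becomes 3·∫ 1/u du = 3·log(u).
Substituting back, u = 2*w**3 + 3.

3*log(2*w**3 + 3) + C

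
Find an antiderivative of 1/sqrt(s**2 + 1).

log(s + sqrt(s**2 + 1)) + C

Substitute s = tan(θ), so ds = sec(θ)^2 dθ and the radical becomes sqrt(s**2 + 1) = sec(θ) by the Pythagorean identity.
Integrate the resulting trig expression in θ, then back-substitute tan(θ) = s, sec(θ) = sqrt(s**2 + 1) (absorbing any constant into C).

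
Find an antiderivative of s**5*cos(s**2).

s**4*sin(s**2)/2 + s**2*cos(s**2) - sin(s**2) + C

Let u = s², du = 2s ds; rewrite as (1/2)∫ u^2·cos(1u) du.
Now integrate by parts 2 times.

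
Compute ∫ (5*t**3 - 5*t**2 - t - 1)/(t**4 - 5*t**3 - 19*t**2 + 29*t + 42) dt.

Factor the denominator: (t - 7)*(t - 2)*(t + 1)*(t + 3).
Partial-fraction decomposition: 89/(50*(t + 3)) - 5/(24*(t + 1)) - 17/(75*(t - 2)) + 731/(200*(t - 7)).
Integrate each term: A/(t−a) contributes A·log|t−a|.

731*log(t - 7)/200 - 17*log(t - 2)/75 - 5*log(t + 1)/24 + 89*log(t + 3)/50 + C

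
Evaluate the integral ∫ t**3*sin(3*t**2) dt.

-t**2*cos(3*t**2)/6 + sin(3*t**2)/18 + C

Let u = t², du = 2t dt; rewrite as (1/2)∫ u^1·sin(3u) du.
Now integrate by parts 1 time.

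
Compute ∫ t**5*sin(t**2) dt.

-t**4*cos(t**2)/2 + t**2*sin(t**2) + cos(t**2) + C

Let u = t², du = 2t dt; rewrite as (1/2)∫ u^2·sin(1u) du.
Now integrate by parts 2 times.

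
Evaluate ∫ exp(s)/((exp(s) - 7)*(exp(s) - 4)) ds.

log(exp(s) - 7)/3 - log(exp(s) - 4)/3 + C

Let u = e^s, du = e^s ds.
The integral becomes ∫ du/((u-7)(u-4)); decompose into partial fractions.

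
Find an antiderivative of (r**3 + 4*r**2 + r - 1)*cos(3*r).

r**3*sin(3*r)/3 + 4*r**2*sin(3*r)/3 + r**2*cos(3*r)/3 + r*sin(3*r)/9 + 8*r*cos(3*r)/9 - 17*sin(3*r)/27 + cos(3*r)/27 + C

Use integration by parts with u = r**3 + 4*r**2 + r - 1, dv = cos(3*r) dr, so v = sin(3*r)/3.
Apply parts 3 times (tabular method): alternate signs, differentiate u down to 0, integrate dv up.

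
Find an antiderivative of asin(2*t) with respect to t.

Use integration by parts with u = arcsin(2*t), dv = dt.
Then du = 2/sqrt(-4*t**2 + 1) dt.

t*asin(2*t) + sqrt(-4*t**2 + 1)/2 + C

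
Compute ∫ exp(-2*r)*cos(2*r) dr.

Let I denote the integral. Integrate by parts with u = cos(2*r), dv = exp(-2*r) dr, so v = -exp(-2*r)/2: I = -exp(-2*r)*cos(2*r)/2 − ∫ exp(-2*r)*sin(2*r) dr.
Apply parts again with u = sin(2*r), dv = exp(-2*r) dr: ∫ exp(-2*r)*sin(2*r) dr = -exp(-2*r)*sin(2*r)/2 + I. Substituting back brings back I: I = exp(-2*r)*sin(2*r)/2 - exp(-2*r)*cos(2*r)/2 − I.
Solving for I: (1 + 1)·I equals the remaining terms, so I = (1/2)·(exp(-2*r)*sin(2*r)/2 - exp(-2*r)*cos(2*r)/2).

exp(-2*r)*sin(2*r)/4 - exp(-2*r)*cos(2*r)/4 + C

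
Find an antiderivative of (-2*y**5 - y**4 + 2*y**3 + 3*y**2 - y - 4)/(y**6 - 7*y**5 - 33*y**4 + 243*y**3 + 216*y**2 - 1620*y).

Factor the denominator: y*(y - 6)**2*(y - 3)*(y + 3)*(y + 5).
Partial-fraction decomposition: -5451/(9680*(y + 5)) + 377/(2916*(y + 3)) - 493/(1296*(y - 3)) - 104813/(88209*(y - 6)) - 8159/(891*(y - 6)**2) + 1/(405*y).
Integrate each term; A/(y−a) gives A·log|y−a|; A/(y−a)² gives −A/(y−a).

log(y)/405 - 104813*log(y - 6)/88209 - 493*log(y - 3)/1296 + 377*log(y + 3)/2916 - 5451*log(y + 5)/9680 + 8159/(891*y - 5346) + C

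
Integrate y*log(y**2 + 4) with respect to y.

Let u = y**2 + 4, so du = (2*y) dy.
The integral becomes (1/2)·∫ log(u) du; integrate by parts with u′=log(u), dv′=du.

y**2*log(y**2 + 4)/2 - y**2/2 + 2*log(y**2 + 4) + C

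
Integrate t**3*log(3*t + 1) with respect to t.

Use integration by parts with u = log(3*t + 1), dv = t**3 dt.
Then du = 3/(3*t + 1) dt and v = t**4/4.

t**4*log(3*t + 1)/4 - t**4/16 + t**3/36 - t**2/72 + t/108 - log(3*t + 1)/324 + C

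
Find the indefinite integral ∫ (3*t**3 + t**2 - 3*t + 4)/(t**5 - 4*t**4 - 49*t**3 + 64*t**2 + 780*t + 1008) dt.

Factor the denominator: (t - 7)*(t - 6)*(t + 2)*(t + 3)*(t + 4).
Partial-fraction decomposition: -8/(11*(t + 4)) + 59/(90*(t + 3)) - 5/(72*(t + 2)) - 67/(72*(t - 6)) + 1061/(990*(t - 7)).
Integrate each term: A/(t−a) contributes A·log|t−a|.

1061*log(t - 7)/990 - 67*log(t - 6)/72 - 5*log(t + 2)/72 + 59*log(t + 3)/90 - 8*log(t + 4)/11 + C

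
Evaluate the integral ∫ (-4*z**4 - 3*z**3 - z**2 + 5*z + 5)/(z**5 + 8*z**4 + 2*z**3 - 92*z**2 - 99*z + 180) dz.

-197*log(z - 3)/336 - log(z - 1)/120 - 131*log(z + 3)/24 + 863*log(z + 4)/35 - 1085*log(z + 5)/48 + C

Factor the denominator: (z - 3)*(z - 1)*(z + 3)*(z + 4)*(z + 5).
Partial-fraction decomposition: -1085/(48*(z + 5)) + 863/(35*(z + 4)) - 131/(24*(z + 3)) - 1/(120*(z - 1)) - 197/(336*(z - 3)).
Integrate each term: A/(z−a) contributes A·log|z−a|.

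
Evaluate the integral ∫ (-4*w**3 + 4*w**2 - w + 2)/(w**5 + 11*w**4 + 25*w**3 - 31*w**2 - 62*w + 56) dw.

-679*log(w - 1)/14400 + 26*log(w + 2)/45 - 163*log(w + 4)/75 + 1577*log(w + 7)/960 - 1/(120*w - 120) + C

Factor the denominator: (w - 1)**2*(w + 2)*(w + 4)*(w + 7).
Partial-fraction decomposition: 1577/(960*(w + 7)) - 163/(75*(w + 4)) + 26/(45*(w + 2)) - 679/(14400*(w - 1)) + 1/(120*(w - 1)**2).
Integrate each term; A/(w−a) gives A·log|w−a|; A/(w−a)² gives −A/(w−a).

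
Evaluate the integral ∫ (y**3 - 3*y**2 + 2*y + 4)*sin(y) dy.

Use integration by parts with u = y**3 - 3*y**2 + 2*y + 4, dv = sin(y) dy, so v = -cos(y).
Apply parts 3 times (tabular method): alternate signs, differentiate u down to 0, integrate dv up.

-y**3*cos(y) + 3*y**2*sin(y) + 3*y**2*cos(y) - 6*y*sin(y) + 4*y*cos(y) - 4*sin(y) - 10*cos(y) + C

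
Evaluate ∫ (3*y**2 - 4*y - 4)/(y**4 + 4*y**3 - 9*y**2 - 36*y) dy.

Factor the denominator: y*(y - 3)*(y + 3)*(y + 4).
Partial-fraction decomposition: -15/(7*(y + 4)) + 35/(18*(y + 3)) + 11/(126*(y - 3)) + 1/(9*y).
Integrate each term: A/(y−a) contributes A·log|y−a|.

log(y)/9 + 11*log(y - 3)/126 + 35*log(y + 3)/18 - 15*log(y + 4)/7 + C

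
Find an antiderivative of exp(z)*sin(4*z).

Let I denote the integral. Integrate by parts with u = sin(4*z), dv = exp(z) dz, so v = exp(z): I = exp(z)*sin(4*z) − 4·∫ exp(z)*cos(4*z) dz.
Apply parts again with u = cos(4*z), dv = exp(z) dz: ∫ exp(z)*cos(4*z) dz = exp(z)*cos(4*z) + 4·I. Substituting back brings back I: I = exp(z)*sin(4*z) - 4*exp(z)*cos(4*z) − 16·I.
Solving for I: (1 + 16)·I equals the remaining terms, so I = (1/17)·(exp(z)*sin(4*z) - 4*exp(z)*cos(4*z)).

exp(z)*sin(4*z)/17 - 4*exp(z)*cos(4*z)/17 + C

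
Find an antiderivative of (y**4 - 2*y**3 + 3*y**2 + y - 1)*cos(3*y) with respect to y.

y**4*sin(3*y)/3 - 2*y**3*sin(3*y)/3 + 4*y**3*cos(3*y)/9 + 5*y**2*sin(3*y)/9 - 2*y**2*cos(3*y)/3 + 7*y*sin(3*y)/9 + 10*y*cos(3*y)/27 - 37*sin(3*y)/81 + 7*cos(3*y)/27 + C

Use integration by parts with u = y**4 - 2*y**3 + 3*y**2 + y - 1, dv = cos(3*y) dy, so v = sin(3*y)/3.
Apply parts 4 times (tabular method): alternate signs, differentiate u down to 0, integrate dv up.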